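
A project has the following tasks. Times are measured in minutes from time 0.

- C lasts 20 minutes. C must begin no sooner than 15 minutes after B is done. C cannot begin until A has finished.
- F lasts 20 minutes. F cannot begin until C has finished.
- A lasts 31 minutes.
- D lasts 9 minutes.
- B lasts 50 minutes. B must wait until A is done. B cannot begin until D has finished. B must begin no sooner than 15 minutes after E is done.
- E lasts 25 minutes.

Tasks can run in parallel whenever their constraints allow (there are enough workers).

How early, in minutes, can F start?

125

Nothing blocks E, so it runs from minute 0 to minute 25.
D can start immediately at minute 0; it finishes at minute 9.
Nothing blocks A, so it runs from minute 0 to minute 31.
B has to wait for A (finishes minute 31); D (finishes minute 9); E (finishes minute 25, plus 15-minute gap → minute 40). The latest of these is minute 40, so B runs minute 40 to 40 + 50 = minute 90.
C cannot start until B (finishes minute 90, plus 15-minute gap → minute 105); A (finishes minute 31). The controlling bound is minute 105, so C finishes at 105 + 20 = minute 125.
F waits on C (finishes minute 125), so the earliest it can start is minute 125.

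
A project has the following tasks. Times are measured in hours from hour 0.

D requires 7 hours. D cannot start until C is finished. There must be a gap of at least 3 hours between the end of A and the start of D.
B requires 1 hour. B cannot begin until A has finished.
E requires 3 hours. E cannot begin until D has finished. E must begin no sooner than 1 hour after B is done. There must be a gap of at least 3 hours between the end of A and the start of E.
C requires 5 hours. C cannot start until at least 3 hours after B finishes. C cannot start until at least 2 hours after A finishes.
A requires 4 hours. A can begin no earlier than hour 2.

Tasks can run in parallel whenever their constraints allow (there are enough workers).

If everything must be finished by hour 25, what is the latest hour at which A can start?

2

To finish by hour 25, E (duration 3) must start no later than hour 22.
D must finish before E (must start by hour 22). With a 7-hour duration, D must start by 22 − 7 = hour 15.
Since D (must start by hour 15) depends on it, C must finish by hour 15. Backing off its 5-hour duration gives a latest start of hour 10.
B has several dependents: C (must start by hour 10, minus 3-hour gap → hour 7); E (must start by hour 22, minus 1-hour gap → hour 21). The earliest of those limits is hour 7, so B must start by 7 − 1 = hour 6.
A must finish in time for B (must start by hour 6); C (must start by hour 10, minus 2-hour gap → hour 8); D (must start by hour 15, minus 3-hour gap → hour 12); E (must start by hour 22, minus 3-hour gap → hour 19). The tightest is hour 6, so A must start by 6 − 4 = hour 2.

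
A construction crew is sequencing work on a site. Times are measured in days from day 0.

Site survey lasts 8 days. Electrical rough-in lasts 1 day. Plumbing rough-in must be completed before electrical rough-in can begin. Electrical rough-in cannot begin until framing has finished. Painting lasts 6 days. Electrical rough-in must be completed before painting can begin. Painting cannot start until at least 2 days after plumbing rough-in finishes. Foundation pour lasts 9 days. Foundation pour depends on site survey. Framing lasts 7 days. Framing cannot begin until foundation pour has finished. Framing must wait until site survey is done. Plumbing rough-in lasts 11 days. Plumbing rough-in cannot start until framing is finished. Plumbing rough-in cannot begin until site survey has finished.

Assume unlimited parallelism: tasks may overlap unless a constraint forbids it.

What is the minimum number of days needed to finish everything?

43

Nothing blocks site survey, so it runs from day 0 to day 8.
Foundation pour cannot begin until site survey (finishes day 8). It runs from day 8 to 8 + 9 = day 17.
Framing has to wait for foundation pour (finishes day 17); site survey (finishes day 8). The latest of these is day 17, so framing runs day 17 to 17 + 7 = day 24.
Plumbing rough-in cannot start until framing (finishes day 24); site survey (finishes day 8). The controlling bound is day 24, so plumbing rough-in finishes at 24 + 11 = day 35.
Electrical rough-in needs all of plumbing rough-in (finishes day 35); framing (finishes day 24). That puts its earliest start at day 35; it finishes at 35 + 1 = day 36.
Painting needs all of electrical rough-in (finishes day 36); plumbing rough-in (finishes day 35, plus 2-day gap → day 37). That puts its earliest start at day 37; it finishes at 37 + 6 = day 43.
All tasks are finished once the last one completes. Finish times: Site survey at 8, Foundation pour at 17, Framing at 24, Plumbing rough-in at 35, Electrical rough-in at 36, Painting at 43. The latest is day 43.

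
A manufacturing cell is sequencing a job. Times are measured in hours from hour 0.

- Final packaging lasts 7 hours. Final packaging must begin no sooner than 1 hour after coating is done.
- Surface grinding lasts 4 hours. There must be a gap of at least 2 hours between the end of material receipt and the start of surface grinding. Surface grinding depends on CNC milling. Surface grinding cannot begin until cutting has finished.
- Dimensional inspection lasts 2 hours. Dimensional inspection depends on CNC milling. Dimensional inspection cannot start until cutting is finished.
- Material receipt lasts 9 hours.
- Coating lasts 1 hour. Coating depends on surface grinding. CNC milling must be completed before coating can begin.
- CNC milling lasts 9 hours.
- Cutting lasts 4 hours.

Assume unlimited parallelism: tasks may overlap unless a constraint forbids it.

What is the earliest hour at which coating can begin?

CNC milling can start immediately at hour 0; it finishes at hour 9.
Nothing blocks cutting, so it runs from hour 0 to hour 4.
Material receipt can start immediately at hour 0; it finishes at hour 9.
Surface grinding has to wait for material receipt (finishes hour 9, plus 2-hour gap → hour 11); CNC milling (finishes hour 9); cutting (finishes hour 4). The latest of these is hour 11, so surface grinding runs hour 11 to 11 + 4 = hour 15.
Coating waits on surface grinding (finishes hour 15); CNC milling (finishes hour 9). The latest of these is hour 15, which is the earliest coating can start.

15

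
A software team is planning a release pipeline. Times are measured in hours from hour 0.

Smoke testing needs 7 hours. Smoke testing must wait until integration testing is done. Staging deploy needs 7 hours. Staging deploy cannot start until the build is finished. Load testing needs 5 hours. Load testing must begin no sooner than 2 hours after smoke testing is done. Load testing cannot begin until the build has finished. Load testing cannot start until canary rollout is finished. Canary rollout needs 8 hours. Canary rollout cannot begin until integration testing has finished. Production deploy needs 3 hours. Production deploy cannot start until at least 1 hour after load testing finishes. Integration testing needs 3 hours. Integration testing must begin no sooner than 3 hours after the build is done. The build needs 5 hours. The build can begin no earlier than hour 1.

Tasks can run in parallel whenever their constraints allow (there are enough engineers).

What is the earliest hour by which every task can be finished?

The build waits on its own release at hour 1, so it starts at hour 1 and finishes at 1 + 5 = hour 6.
Staging deploy waits on the build (finishes hour 6), so it starts at hour 6 and finishes at 6 + 7 = hour 13.
After the build (finishes hour 6, plus 3-hour gap → hour 9), integration testing can start at hour 9 and finishes at hour 12.
After integration testing (finishes hour 12), canary rollout can start at hour 12 and finishes at hour 20.
After integration testing (finishes hour 12), smoke testing can start at hour 12 and finishes at hour 19.
Load testing has to wait for smoke testing (finishes hour 19, plus 2-hour gap → hour 21); the build (finishes hour 6); canary rollout (finishes hour 20). The latest of these is hour 21, so load testing runs hour 21 to 21 + 5 = hour 26.
After load testing (finishes hour 26, plus 1-hour gap → hour 27), production deploy can start at hour 27 and finishes at hour 30.
All tasks are finished once the last one completes. Finish times: The build at 6, Integration testing at 12, Staging deploy at 13, Smoke testing at 19, Canary rollout at 20, Load testing at 26, Production deploy at 30. The latest is hour 30.

30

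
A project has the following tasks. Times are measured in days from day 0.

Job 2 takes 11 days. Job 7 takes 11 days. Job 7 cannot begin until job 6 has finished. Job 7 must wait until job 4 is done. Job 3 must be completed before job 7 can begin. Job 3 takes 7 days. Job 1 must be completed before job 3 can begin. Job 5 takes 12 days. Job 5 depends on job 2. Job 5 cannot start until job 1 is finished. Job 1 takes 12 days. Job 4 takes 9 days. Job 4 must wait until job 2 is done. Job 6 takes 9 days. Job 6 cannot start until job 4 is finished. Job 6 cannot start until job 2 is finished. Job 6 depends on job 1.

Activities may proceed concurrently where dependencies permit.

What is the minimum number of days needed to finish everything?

40

Job 2 has no prerequisites, so it starts at day 0 and finishes at day 11.
After job 2 (finishes day 11), job 4 can start at day 11 and finishes at day 20.
Nothing blocks job 1, so it runs from day 0 to day 12.
Job 6 needs all of job 4 (finishes day 20); job 2 (finishes day 11); job 1 (finishes day 12). That puts its earliest start at day 20; it finishes at 20 + 9 = day 29.
Job 5 has to wait for job 2 (finishes day 11); job 1 (finishes day 12). The latest of these is day 12, so job 5 runs day 12 to 12 + 12 = day 24.
Job 3 waits on job 1 (finishes day 12), so it starts at day 12 and finishes at 12 + 7 = day 19.
Job 7 has to wait for job 6 (finishes day 29); job 4 (finishes day 20); job 3 (finishes day 19). The latest of these is day 29, so job 7 runs day 29 to 29 + 11 = day 40.
All tasks are finished once the last one completes. Finish times: Job 1 at 12, Job 2 at 11, Job 3 at 19, Job 4 at 20, Job 5 at 24, Job 6 at 29, Job 7 at 40. The latest is day 40.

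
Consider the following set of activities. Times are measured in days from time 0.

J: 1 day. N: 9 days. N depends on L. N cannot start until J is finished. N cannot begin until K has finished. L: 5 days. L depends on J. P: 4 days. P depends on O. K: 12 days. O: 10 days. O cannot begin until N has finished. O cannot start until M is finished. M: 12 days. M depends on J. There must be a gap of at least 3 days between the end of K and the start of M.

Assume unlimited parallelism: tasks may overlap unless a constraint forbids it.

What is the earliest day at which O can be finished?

37

K can start immediately at day 0; it finishes at day 12.
J can start immediately at day 0; it finishes at day 1.
M has to wait for J (finishes day 1); K (finishes day 12, plus 3-day gap → day 15). The latest of these is day 15, so M runs day 15 to 15 + 12 = day 27.
L cannot begin until J (finishes day 1). It runs from day 1 to 1 + 5 = day 6.
N needs all of L (finishes day 6); J (finishes day 1); K (finishes day 12). That puts its earliest start at day 12; it finishes at 12 + 9 = day 21.
O cannot start until N (finishes day 21); M (finishes day 27). The controlling bound is day 27, so O finishes at 27 + 10 = day 37.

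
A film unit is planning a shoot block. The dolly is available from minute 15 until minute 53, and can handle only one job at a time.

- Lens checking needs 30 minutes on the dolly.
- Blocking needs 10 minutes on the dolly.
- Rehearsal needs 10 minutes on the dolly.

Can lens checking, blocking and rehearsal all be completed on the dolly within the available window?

No

The dolly window is 53 − 15 = 38 minutes.
Running back to back, the jobs need 30 + 10 + 10 = 50 minutes on the dolly.
Since 50 > 38, they cannot all fit.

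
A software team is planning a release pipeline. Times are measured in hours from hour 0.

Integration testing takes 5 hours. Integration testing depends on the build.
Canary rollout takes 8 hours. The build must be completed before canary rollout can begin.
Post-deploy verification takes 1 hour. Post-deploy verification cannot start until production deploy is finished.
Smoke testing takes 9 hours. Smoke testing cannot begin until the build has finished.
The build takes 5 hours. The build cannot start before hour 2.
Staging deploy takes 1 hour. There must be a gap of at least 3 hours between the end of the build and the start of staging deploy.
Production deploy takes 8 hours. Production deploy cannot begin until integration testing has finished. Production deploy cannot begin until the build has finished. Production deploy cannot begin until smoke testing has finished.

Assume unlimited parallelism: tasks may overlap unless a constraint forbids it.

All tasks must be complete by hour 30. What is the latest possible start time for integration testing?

16

Post-deploy verification must finish by hour 30; it takes 1 hour, so it must start by 30 − 1 = hour 29.
Production deploy feeds into post-deploy verification (must start by hour 29); so production deploy must finish by hour 29 and therefore start by hour 21.
Integration testing has to be done before production deploy (must start by hour 21). That means finishing by hour 21, i.e. starting by 21 − 5 = hour 16.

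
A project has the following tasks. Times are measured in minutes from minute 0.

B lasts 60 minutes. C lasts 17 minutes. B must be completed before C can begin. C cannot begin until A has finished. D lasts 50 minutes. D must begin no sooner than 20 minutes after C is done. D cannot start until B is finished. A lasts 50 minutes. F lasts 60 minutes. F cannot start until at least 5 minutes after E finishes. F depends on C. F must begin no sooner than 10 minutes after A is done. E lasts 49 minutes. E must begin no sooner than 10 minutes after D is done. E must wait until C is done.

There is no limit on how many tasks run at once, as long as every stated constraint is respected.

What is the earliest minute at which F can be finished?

271

B can start immediately at minute 0; it finishes at minute 60.
A has no prerequisites, so it starts at minute 0 and finishes at minute 50.
C cannot start until B (finishes minute 60); A (finishes minute 50). The controlling bound is minute 60, so C finishes at 60 + 17 = minute 77.
For D: C (finishes minute 77, plus 20-minute gap → minute 97); B (finishes minute 60). Taking the maximum gives a start of minute 97, and it finishes at 97 + 50 = minute 147.
For E: D (finishes minute 147, plus 10-minute gap → minute 157); C (finishes minute 77). Taking the maximum gives a start of minute 157, and it finishes at 157 + 49 = minute 206.
For F: E (finishes minute 206, plus 5-minute gap → minute 211); C (finishes minute 77); A (finishes minute 50, plus 10-minute gap → minute 60). Taking the maximum gives a start of minute 211, and it finishes at 211 + 60 = minute 271.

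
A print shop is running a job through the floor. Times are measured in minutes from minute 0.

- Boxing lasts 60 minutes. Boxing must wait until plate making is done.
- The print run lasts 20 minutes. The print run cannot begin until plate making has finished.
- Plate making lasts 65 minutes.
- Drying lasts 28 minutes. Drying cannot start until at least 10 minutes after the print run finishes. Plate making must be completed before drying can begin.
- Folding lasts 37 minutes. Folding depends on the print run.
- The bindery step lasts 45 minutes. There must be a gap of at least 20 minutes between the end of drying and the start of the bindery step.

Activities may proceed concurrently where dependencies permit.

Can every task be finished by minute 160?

No

Nothing blocks plate making, so it runs from minute 0 to minute 65.
Boxing waits on plate making (finishes minute 65), so it starts at minute 65 and finishes at 65 + 60 = minute 125.
After plate making (finishes minute 65), the print run can start at minute 65 and finishes at minute 85.
Folding cannot begin until the print run (finishes minute 85). It runs from minute 85 to 85 + 37 = minute 122.
Drying needs all of the print run (finishes minute 85, plus 10-minute gap → minute 95); plate making (finishes minute 65). That puts its earliest start at minute 95; it finishes at 95 + 28 = minute 123.
After drying (finishes minute 123, plus 20-minute gap → minute 143), the bindery step can start at minute 143 and finishes at minute 188.
The earliest everything can be done is minute 188, which is after the deadline of 160, so it is not possible.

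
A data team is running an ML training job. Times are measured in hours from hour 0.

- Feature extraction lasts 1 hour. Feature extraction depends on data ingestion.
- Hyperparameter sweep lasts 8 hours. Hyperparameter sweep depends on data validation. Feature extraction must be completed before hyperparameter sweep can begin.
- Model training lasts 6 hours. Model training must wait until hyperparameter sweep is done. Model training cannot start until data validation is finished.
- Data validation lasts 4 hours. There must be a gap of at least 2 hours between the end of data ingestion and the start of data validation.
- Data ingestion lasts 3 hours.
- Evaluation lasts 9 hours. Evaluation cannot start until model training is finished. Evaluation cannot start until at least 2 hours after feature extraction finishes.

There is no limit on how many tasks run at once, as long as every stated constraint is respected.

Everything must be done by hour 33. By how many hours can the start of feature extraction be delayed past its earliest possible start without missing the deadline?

Nothing blocks data ingestion, so it runs from hour 0 to hour 3.
After data ingestion (finishes hour 3), feature extraction can start at hour 3 and finishes at hour 4.

Working backward from the deadline:
Evaluation must finish by hour 33; it takes 9 hours, so it must start by 33 − 9 = hour 24.
Model training has to be done before evaluation (must start by hour 24). That means finishing by hour 24, i.e. starting by 24 − 6 = hour 18.
Since model training (must start by hour 18) depends on it, hyperparameter sweep must finish by hour 18. Backing off its 8-hour duration gives a latest start of hour 10.
Feature extraction must finish in time for hyperparameter sweep (must start by hour 10); evaluation (must start by hour 24, minus 2-hour gap → hour 22). The tightest is hour 10, so feature extraction must start by 10 − 1 = hour 9.
So feature extraction can start as early as hour 3 and as late as hour 9, giving 9 − 3 = 6 hours of slack.

6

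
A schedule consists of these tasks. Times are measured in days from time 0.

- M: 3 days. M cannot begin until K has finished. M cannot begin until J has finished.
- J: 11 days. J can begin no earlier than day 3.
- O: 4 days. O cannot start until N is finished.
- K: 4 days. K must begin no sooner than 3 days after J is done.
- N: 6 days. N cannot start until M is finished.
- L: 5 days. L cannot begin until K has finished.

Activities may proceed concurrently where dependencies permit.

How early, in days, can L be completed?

26

After its own release at day 3, J can start at day 3 and finishes at day 14.
After J (finishes day 14, plus 3-day gap → day 17), K can start at day 17 and finishes at day 21.
L waits on K (finishes day 21), so it starts at day 21 and finishes at 21 + 5 = day 26.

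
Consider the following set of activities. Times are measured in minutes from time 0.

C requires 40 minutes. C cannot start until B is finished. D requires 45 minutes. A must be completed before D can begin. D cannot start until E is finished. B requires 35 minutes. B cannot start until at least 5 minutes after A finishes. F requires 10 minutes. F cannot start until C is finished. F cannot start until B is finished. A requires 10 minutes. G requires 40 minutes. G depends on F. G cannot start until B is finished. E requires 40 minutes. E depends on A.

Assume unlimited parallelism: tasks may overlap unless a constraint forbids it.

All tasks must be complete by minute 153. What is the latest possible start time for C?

G has no dependents, so it just needs to finish by minute 153. Starting by 153 − 40 = minute 113 achieves that.
F must finish before G (must start by minute 113). With a 10-minute duration, F must start by 113 − 10 = minute 103.
C feeds into F (must start by minute 103); so C must finish by minute 103 and therefore start by minute 63.

63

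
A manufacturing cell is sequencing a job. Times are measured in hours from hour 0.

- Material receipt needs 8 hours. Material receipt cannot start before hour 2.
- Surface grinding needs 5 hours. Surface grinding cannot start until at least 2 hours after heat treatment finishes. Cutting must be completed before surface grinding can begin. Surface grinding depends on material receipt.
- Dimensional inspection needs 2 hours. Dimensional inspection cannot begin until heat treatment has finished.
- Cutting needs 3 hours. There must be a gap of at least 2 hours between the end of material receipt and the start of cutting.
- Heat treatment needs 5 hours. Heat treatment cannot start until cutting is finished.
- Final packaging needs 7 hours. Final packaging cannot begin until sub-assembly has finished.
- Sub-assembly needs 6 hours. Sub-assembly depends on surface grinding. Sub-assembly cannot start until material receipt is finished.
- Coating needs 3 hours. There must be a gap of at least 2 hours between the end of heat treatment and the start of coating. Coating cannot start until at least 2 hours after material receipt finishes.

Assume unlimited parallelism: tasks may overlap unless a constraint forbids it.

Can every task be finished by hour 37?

No

Material receipt waits on its own release at hour 2, so it starts at hour 2 and finishes at 2 + 8 = hour 10.
Cutting waits on material receipt (finishes hour 10, plus 2-hour gap → hour 12), so it starts at hour 12 and finishes at 12 + 3 = hour 15.
Heat treatment cannot begin until cutting (finishes hour 15). It runs from hour 15 to 15 + 5 = hour 20.
For coating: heat treatment (finishes hour 20, plus 2-hour gap → hour 22); material receipt (finishes hour 10, plus 2-hour gap → hour 12). Taking the maximum gives a start of hour 22, and it finishes at 22 + 3 = hour 25.
Dimensional inspection waits on heat treatment (finishes hour 20), so it starts at hour 20 and finishes at 20 + 2 = hour 22.
Surface grinding has to wait for heat treatment (finishes hour 20, plus 2-hour gap → hour 22); cutting (finishes hour 15); material receipt (finishes hour 10). The latest of these is hour 22, so surface grinding runs hour 22 to 22 + 5 = hour 27.
Sub-assembly has to wait for surface grinding (finishes hour 27); material receipt (finishes hour 10). The latest of these is hour 27, so sub-assembly runs hour 27 to 27 + 6 = hour 33.
Final packaging waits on sub-assembly (finishes hour 33), so it starts at hour 33 and finishes at 33 + 7 = hour 40.
The earliest everything can be done is hour 40, which is after the deadline of 37, so it is not possible.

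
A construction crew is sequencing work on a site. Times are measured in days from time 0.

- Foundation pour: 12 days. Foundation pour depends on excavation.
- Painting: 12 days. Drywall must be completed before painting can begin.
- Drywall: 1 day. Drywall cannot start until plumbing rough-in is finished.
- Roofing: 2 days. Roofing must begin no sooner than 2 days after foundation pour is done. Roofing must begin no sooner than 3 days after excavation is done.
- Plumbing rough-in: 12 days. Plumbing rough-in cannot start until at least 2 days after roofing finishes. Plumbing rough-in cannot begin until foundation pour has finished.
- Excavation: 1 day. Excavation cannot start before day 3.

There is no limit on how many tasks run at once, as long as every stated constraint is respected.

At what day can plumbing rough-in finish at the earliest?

34

Excavation cannot begin until its own release at day 3. It runs from day 3 to 3 + 1 = day 4.
Foundation pour cannot begin until excavation (finishes day 4). It runs from day 4 to 4 + 12 = day 16.
Roofing cannot start until foundation pour (finishes day 16, plus 2-day gap → day 18); excavation (finishes day 4, plus 3-day gap → day 7). The controlling bound is day 18, so roofing finishes at 18 + 2 = day 20.
Plumbing rough-in needs all of roofing (finishes day 20, plus 2-day gap → day 22); foundation pour (finishes day 16). That puts its earliest start at day 22; it finishes at 22 + 12 = day 34.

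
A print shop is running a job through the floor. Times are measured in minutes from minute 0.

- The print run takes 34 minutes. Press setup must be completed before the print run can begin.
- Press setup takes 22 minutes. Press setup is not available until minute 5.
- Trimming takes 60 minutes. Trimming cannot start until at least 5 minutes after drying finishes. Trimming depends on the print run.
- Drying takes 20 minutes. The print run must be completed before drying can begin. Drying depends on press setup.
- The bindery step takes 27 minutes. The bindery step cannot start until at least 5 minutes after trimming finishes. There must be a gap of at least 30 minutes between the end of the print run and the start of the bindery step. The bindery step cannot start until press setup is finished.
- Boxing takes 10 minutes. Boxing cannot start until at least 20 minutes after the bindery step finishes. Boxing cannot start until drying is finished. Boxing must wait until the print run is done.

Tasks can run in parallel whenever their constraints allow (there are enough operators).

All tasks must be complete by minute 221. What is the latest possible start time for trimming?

Nothing follows boxing; the deadline of minute 221 is its only limit. It must start by 221 − 10 = minute 211.
The bindery step has to be done before boxing (must start by minute 211, minus 20-minute gap → minute 191). That means finishing by minute 191, i.e. starting by 191 − 27 = minute 164.
Since the bindery step (must start by minute 164, minus 5-minute gap → minute 159) depends on it, trimming must finish by minute 159. Backing off its 60-minute duration gives a latest start of minute 99.

99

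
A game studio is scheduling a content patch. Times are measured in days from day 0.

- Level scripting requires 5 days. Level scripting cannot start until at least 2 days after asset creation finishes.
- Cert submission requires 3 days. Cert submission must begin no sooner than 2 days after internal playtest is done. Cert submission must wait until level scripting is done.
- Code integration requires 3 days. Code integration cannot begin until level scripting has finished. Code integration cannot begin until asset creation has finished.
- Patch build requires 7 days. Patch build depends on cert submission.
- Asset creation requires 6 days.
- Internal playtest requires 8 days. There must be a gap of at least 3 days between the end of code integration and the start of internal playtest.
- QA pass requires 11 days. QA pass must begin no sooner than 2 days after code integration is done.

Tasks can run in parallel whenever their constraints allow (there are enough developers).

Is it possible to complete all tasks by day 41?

Asset creation can start immediately at day 0; it finishes at day 6.
Level scripting waits on asset creation (finishes day 6, plus 2-day gap → day 8), so it starts at day 8 and finishes at 8 + 5 = day 13.
For code integration: level scripting (finishes day 13); asset creation (finishes day 6). Taking the maximum gives a start of day 13, and it finishes at 13 + 3 = day 16.
QA pass waits on code integration (finishes day 16, plus 2-day gap → day 18), so it starts at day 18 and finishes at 18 + 11 = day 29.
Internal playtest cannot begin until code integration (finishes day 16, plus 3-day gap → day 19). It runs from day 19 to 19 + 8 = day 27.
Cert submission has to wait for internal playtest (finishes day 27, plus 2-day gap → day 29); level scripting (finishes day 13). The latest of these is day 29, so cert submission runs day 29 to 29 + 3 = day 32.
Patch build cannot begin until cert submission (finishes day 32). It runs from day 32 to 32 + 7 = day 39.
Every task is finished by day 39, which is no later than the deadline of 41, so the schedule is feasible.

Yes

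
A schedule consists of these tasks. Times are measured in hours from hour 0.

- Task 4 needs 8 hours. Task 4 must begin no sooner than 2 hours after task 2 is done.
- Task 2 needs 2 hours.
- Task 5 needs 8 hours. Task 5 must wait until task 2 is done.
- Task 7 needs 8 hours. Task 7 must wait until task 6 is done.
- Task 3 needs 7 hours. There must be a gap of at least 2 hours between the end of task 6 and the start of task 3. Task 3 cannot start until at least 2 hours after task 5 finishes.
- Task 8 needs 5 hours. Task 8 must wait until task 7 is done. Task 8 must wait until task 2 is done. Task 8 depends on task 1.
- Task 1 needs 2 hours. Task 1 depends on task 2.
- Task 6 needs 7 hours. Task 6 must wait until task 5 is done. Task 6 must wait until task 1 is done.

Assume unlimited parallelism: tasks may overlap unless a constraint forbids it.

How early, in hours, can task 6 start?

Task 2 can start immediately at hour 0; it finishes at hour 2.
Task 5 cannot begin until task 2 (finishes hour 2). It runs from hour 2 to 2 + 8 = hour 10.
Task 1 waits on task 2 (finishes hour 2), so it starts at hour 2 and finishes at 2 + 2 = hour 4.
Task 6 waits on task 5 (finishes hour 10); task 1 (finishes hour 4). The latest of these is hour 10, which is the earliest task 6 can start.

10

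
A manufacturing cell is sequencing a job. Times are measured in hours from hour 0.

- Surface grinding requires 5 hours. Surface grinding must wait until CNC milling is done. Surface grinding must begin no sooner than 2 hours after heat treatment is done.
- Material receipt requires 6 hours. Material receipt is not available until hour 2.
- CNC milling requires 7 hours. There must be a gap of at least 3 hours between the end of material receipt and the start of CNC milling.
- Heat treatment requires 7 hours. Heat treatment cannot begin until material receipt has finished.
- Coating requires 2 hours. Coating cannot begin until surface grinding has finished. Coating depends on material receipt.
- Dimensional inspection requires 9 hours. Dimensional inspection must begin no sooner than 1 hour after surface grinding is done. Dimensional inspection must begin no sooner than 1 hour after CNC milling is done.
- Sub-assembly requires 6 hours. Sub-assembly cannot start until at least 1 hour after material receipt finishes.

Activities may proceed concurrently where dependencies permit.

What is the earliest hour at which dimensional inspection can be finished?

33

Material receipt waits on its own release at hour 2, so it starts at hour 2 and finishes at 2 + 6 = hour 8.
Heat treatment cannot begin until material receipt (finishes hour 8). It runs from hour 8 to 8 + 7 = hour 15.
CNC milling cannot begin until material receipt (finishes hour 8, plus 3-hour gap → hour 11). It runs from hour 11 to 11 + 7 = hour 18.
Surface grinding needs all of CNC milling (finishes hour 18); heat treatment (finishes hour 15, plus 2-hour gap → hour 17). That puts its earliest start at hour 18; it finishes at 18 + 5 = hour 23.
Dimensional inspection needs all of surface grinding (finishes hour 23, plus 1-hour gap → hour 24); CNC milling (finishes hour 18, plus 1-hour gap → hour 19). That puts its earliest start at hour 24; it finishes at 24 + 9 = hour 33.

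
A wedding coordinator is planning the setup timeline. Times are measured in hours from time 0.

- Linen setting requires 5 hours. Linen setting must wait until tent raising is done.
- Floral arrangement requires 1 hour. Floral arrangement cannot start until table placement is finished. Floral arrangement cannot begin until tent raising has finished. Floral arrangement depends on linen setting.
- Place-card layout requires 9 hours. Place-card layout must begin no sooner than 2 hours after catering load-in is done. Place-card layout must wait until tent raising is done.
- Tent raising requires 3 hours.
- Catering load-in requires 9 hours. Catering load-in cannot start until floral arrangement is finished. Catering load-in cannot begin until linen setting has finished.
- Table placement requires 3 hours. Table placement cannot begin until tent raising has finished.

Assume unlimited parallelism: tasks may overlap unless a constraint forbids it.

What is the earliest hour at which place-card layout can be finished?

29

Nothing blocks tent raising, so it runs from hour 0 to hour 3.
After tent raising (finishes hour 3), linen setting can start at hour 3 and finishes at hour 8.
After tent raising (finishes hour 3), table placement can start at hour 3 and finishes at hour 6.
Floral arrangement cannot start until table placement (finishes hour 6); tent raising (finishes hour 3); linen setting (finishes hour 8). The controlling bound is hour 8, so floral arrangement finishes at 8 + 1 = hour 9.
For catering load-in: floral arrangement (finishes hour 9); linen setting (finishes hour 8). Taking the maximum gives a start of hour 9, and it finishes at 9 + 9 = hour 18.
For place-card layout: catering load-in (finishes hour 18, plus 2-hour gap → hour 20); tent raising (finishes hour 3). Taking the maximum gives a start of hour 20, and it finishes at 20 + 9 = hour 29.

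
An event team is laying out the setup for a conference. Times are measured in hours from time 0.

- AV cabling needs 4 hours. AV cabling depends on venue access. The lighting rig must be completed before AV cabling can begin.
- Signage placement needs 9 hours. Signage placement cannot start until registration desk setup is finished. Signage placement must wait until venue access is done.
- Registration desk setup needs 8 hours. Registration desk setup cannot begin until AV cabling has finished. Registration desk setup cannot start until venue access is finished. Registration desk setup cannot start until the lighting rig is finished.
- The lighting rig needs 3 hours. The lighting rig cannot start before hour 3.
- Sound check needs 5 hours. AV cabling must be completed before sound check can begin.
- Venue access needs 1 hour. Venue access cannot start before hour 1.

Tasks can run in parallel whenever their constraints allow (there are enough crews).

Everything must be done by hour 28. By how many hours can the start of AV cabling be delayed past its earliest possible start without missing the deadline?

1

After its own release at hour 3, the lighting rig can start at hour 3 and finishes at hour 6.
Venue access waits on its own release at hour 1, so it starts at hour 1 and finishes at 1 + 1 = hour 2.
AV cabling needs all of venue access (finishes hour 2); the lighting rig (finishes hour 6). That puts its earliest start at hour 6; it finishes at 6 + 4 = hour 10.

Working backward from the deadline:
Signage placement has no dependents, so it just needs to finish by hour 28. Starting by 28 − 9 = hour 19 achieves that.
Registration desk setup has to be done before signage placement (must start by hour 19). That means finishing by hour 19, i.e. starting by 19 − 8 = hour 11.
Nothing follows sound check; the deadline of hour 28 is its only limit. It must start by 28 − 5 = hour 23.
For AV cabling: registration desk setup (must start by hour 11); sound check (must start by hour 23). The most restrictive is hour 11; with a 4-hour duration, AV cabling must start by hour 7.
So AV cabling can start as early as hour 6 and as late as hour 7, giving 7 − 6 = 1 hour of slack.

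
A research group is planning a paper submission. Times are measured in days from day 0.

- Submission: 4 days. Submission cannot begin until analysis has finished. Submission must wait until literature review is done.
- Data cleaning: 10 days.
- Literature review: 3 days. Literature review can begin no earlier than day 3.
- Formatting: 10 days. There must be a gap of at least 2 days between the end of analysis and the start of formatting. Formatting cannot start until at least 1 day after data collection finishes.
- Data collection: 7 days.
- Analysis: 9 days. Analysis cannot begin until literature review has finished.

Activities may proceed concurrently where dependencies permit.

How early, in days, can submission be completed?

Literature review cannot begin until its own release at day 3. It runs from day 3 to 3 + 3 = day 6.
After literature review (finishes day 6), analysis can start at day 6 and finishes at day 15.
For submission: analysis (finishes day 15); literature review (finishes day 6). Taking the maximum gives a start of day 15, and it finishes at 15 + 4 = day 19.

19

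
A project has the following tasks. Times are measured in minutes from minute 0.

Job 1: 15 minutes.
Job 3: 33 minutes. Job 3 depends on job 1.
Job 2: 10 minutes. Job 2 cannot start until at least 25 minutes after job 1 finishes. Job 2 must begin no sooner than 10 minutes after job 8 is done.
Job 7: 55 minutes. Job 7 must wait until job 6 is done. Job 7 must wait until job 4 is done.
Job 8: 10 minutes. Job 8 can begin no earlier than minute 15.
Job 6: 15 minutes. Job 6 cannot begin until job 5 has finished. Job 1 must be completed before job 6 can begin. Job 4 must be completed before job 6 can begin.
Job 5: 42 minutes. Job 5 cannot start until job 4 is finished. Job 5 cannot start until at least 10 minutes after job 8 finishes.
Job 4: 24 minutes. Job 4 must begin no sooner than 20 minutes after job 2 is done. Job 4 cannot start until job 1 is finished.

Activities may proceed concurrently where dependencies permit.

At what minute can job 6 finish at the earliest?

Job 8 cannot begin until its own release at minute 15. It runs from minute 15 to 15 + 10 = minute 25.
Nothing blocks job 1, so it runs from minute 0 to minute 15.
Job 2 cannot start until job 1 (finishes minute 15, plus 25-minute gap → minute 40); job 8 (finishes minute 25, plus 10-minute gap → minute 35). The controlling bound is minute 40, so job 2 finishes at 40 + 10 = minute 50.
Job 4 cannot start until job 2 (finishes minute 50, plus 20-minute gap → minute 70); job 1 (finishes minute 15). The controlling bound is minute 70, so job 4 finishes at 70 + 24 = minute 94.
Job 5 cannot start until job 4 (finishes minute 94); job 8 (finishes minute 25, plus 10-minute gap → minute 35). The controlling bound is minute 94, so job 5 finishes at 94 + 42 = minute 136.
Job 6 has to wait for job 5 (finishes minute 136); job 1 (finishes minute 15); job 4 (finishes minute 94). The latest of these is minute 136, so job 6 runs minute 136 to 136 + 15 = minute 151.

151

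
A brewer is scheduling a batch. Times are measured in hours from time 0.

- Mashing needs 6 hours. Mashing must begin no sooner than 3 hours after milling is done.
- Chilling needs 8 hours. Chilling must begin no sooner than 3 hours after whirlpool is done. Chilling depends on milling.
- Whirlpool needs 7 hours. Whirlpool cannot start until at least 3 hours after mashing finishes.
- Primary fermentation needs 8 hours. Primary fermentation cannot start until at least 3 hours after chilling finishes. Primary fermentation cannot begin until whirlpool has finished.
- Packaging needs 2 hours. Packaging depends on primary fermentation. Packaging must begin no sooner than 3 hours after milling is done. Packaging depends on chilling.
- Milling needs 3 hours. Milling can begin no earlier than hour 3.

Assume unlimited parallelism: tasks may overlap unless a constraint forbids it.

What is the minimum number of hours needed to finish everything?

49

Milling cannot begin until its own release at hour 3. It runs from hour 3 to 3 + 3 = hour 6.
After milling (finishes hour 6, plus 3-hour gap → hour 9), mashing can start at hour 9 and finishes at hour 15.
Whirlpool waits on mashing (finishes hour 15, plus 3-hour gap → hour 18), so it starts at hour 18 and finishes at 18 + 7 = hour 25.
Chilling needs all of whirlpool (finishes hour 25, plus 3-hour gap → hour 28); milling (finishes hour 6). That puts its earliest start at hour 28; it finishes at 28 + 8 = hour 36.
Primary fermentation cannot start until chilling (finishes hour 36, plus 3-hour gap → hour 39); whirlpool (finishes hour 25). The controlling bound is hour 39, so primary fermentation finishes at 39 + 8 = hour 47.
Packaging has to wait for primary fermentation (finishes hour 47); milling (finishes hour 6, plus 3-hour gap → hour 9); chilling (finishes hour 36). The latest of these is hour 47, so packaging runs hour 47 to 47 + 2 = hour 49.
All tasks are finished once the last one completes. Finish times: Milling at 6, Mashing at 15, Whirlpool at 25, Chilling at 36, Primary fermentation at 47, Packaging at 49. The latest is hour 49.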